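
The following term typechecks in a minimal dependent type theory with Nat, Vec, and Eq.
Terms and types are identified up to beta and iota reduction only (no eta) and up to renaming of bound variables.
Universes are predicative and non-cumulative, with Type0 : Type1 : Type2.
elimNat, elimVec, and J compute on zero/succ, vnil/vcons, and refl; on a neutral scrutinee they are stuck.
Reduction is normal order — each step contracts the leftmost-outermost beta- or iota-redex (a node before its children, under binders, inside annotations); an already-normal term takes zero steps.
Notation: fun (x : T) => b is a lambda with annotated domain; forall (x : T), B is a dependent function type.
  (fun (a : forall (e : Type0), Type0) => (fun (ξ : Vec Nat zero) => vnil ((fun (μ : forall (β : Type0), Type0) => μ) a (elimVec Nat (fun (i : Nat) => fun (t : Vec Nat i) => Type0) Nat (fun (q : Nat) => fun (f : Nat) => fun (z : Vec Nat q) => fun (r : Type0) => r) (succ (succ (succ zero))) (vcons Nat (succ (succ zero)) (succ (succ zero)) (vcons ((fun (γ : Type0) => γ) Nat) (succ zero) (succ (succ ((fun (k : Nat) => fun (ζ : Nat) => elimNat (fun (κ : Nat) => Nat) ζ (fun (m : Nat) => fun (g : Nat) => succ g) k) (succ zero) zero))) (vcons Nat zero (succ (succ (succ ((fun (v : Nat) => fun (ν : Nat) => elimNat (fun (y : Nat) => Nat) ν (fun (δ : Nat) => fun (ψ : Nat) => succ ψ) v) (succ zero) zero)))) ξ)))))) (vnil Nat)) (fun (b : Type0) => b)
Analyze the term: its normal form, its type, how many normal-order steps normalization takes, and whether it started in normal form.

resulting normal form:
  vnil Nat
type:
  Vec Nat zero
normal-order step count: 20
term was already normal: no
first contracted redex: a beta-redex


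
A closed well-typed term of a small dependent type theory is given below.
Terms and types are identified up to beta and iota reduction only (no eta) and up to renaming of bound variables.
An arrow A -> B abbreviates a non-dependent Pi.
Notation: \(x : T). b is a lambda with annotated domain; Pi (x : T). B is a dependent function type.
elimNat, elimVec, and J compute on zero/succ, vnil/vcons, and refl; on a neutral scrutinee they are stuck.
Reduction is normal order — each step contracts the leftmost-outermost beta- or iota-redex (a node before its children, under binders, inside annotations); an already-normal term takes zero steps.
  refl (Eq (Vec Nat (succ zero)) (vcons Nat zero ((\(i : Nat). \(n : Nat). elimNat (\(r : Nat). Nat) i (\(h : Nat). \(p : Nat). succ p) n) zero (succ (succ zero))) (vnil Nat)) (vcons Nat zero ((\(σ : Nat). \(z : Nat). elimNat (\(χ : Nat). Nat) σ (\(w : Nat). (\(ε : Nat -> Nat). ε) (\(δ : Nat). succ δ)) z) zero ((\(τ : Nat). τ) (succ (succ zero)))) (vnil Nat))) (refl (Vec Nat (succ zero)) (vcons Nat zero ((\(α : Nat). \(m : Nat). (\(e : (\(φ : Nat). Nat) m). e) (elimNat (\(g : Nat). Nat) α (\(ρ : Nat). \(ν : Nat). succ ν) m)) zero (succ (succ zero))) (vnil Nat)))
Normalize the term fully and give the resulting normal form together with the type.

normal form:
  refl (Eq (Vec Nat (succ zero)) (vcons Nat zero (succ (succ zero)) (vnil Nat)) (vcons Nat zero (succ (succ zero)) (vnil Nat))) (refl (Vec Nat (succ zero)) (vcons Nat zero (succ (succ zero)) (vnil Nat)))
the term's type:
  Eq (Eq (Vec Nat (succ zero)) (vcons Nat zero (succ (succ zero)) (vnil Nat)) (vcons Nat zero (succ (succ zero)) (vnil Nat))) (refl (Vec Nat (succ zero)) (vcons Nat zero (succ (succ zero)) (vnil Nat))) (refl (Vec Nat (succ zero)) (vcons Nat zero (succ (succ zero)) (vnil Nat)))


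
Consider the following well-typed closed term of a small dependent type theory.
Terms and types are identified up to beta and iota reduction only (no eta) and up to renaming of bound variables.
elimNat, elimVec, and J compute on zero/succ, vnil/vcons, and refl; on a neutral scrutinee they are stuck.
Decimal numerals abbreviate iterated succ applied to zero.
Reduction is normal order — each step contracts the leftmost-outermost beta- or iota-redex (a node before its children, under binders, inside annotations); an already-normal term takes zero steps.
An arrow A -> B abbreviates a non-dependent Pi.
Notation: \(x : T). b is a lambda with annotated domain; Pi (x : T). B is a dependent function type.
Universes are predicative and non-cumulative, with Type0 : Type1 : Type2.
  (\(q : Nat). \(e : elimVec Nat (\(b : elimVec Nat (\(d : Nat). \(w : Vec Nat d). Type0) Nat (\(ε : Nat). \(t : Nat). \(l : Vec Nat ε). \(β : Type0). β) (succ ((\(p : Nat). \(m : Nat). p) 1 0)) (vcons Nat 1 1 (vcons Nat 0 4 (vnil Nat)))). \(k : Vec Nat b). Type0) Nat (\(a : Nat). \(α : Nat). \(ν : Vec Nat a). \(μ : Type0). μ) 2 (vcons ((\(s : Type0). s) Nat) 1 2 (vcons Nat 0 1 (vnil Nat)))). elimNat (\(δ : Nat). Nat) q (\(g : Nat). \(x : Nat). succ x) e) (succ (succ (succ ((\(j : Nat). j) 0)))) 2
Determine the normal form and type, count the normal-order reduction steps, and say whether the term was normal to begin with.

resulting normal form:
  5
type:
  Nat
steps to reach normal form (normal order): 10
started in normal form: no
first contracted redex: a beta-redex


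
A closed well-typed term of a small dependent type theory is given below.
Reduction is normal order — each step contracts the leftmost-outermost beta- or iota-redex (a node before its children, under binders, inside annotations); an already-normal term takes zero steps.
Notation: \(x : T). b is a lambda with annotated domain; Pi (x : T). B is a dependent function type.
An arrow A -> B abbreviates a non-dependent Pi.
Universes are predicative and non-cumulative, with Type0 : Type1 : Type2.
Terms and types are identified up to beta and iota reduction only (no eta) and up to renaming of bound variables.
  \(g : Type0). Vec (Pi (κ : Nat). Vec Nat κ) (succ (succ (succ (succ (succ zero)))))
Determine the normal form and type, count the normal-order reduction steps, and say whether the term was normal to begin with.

normal form:
  \(g : Type0). Vec (Pi (κ : Nat). Vec Nat κ) (succ (succ (succ (succ (succ zero)))))
inferred type:
  Type0 -> Type0
normal-order step count: 0
already normal: yes


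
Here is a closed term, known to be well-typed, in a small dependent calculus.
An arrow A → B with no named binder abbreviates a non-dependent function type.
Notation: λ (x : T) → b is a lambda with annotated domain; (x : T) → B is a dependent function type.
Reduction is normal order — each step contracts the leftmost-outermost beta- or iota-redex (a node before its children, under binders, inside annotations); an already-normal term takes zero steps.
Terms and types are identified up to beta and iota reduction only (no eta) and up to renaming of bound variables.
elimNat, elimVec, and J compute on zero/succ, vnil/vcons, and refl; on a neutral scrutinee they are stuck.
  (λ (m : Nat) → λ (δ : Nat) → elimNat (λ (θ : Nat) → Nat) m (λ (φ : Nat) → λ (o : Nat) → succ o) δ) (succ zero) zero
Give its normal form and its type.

normal form:
  succ zero
inferred type:
  Nat


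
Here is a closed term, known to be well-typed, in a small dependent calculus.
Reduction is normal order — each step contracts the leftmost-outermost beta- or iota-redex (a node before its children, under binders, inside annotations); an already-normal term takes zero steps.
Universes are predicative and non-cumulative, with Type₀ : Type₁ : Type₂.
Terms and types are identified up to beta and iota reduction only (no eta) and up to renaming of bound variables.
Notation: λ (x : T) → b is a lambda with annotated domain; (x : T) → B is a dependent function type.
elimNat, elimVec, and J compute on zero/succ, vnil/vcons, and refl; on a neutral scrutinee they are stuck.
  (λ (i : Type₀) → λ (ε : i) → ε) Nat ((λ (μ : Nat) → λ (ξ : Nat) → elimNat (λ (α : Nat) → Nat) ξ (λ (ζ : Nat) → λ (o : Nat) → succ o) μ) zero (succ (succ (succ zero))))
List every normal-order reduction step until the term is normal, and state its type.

reduction (normal order):
  (λ (i : Type₀) → λ (ε : i) → ε) Nat ((λ (μ : Nat) → λ (ξ : Nat) → elimNat (λ (α : Nat) → Nat) ξ (λ (ζ : Nat) → λ (o : Nat) → succ o) μ) zero (succ (succ (succ zero))))
  ~> (λ (i : Nat) → i) ((λ (ε : Nat) → λ (μ : Nat) → elimNat (λ (ξ : Nat) → Nat) μ (λ (α : Nat) → λ (ζ : Nat) → succ ζ) ε) zero (succ (succ (succ zero))))
  ~> (λ (i : Nat) → λ (ε : Nat) → elimNat (λ (μ : Nat) → Nat) ε (λ (ξ : Nat) → λ (α : Nat) → succ α) i) zero (succ (succ (succ zero)))
  ~> (λ (i : Nat) → elimNat (λ (ε : Nat) → Nat) i (λ (μ : Nat) → λ (ξ : Nat) → succ ξ) zero) (succ (succ (succ zero)))
  ~> elimNat (λ (i : Nat) → Nat) (succ (succ (succ zero))) (λ (ε : Nat) → λ (μ : Nat) → succ μ) zero
  ~> succ (succ (succ zero))
the term's type:
  Nat


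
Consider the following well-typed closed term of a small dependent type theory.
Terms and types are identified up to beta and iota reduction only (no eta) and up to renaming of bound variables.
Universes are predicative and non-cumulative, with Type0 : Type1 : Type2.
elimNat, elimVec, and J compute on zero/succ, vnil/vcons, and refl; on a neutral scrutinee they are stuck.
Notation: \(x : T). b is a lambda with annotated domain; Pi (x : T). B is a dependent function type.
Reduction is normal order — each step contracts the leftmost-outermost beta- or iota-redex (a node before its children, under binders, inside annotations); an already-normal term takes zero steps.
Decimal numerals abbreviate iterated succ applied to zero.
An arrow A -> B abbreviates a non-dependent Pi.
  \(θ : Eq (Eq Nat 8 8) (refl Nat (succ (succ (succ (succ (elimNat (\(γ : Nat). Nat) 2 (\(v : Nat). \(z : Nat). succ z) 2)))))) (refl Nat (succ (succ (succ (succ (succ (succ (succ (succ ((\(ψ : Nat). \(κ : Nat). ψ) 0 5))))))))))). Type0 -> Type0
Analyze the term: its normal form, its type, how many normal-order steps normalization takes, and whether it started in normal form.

reduced normal form:
  \(θ : Eq (Eq Nat 8 8) (refl Nat 8) (refl Nat 8)). Type0 -> Type0
inferred type:
  Eq (Eq Nat 8 8) (refl Nat 8) (refl Nat 8) -> Type1
steps to reach normal form (normal order): 9
already normal: no
first redex: an elimNat iota-redex


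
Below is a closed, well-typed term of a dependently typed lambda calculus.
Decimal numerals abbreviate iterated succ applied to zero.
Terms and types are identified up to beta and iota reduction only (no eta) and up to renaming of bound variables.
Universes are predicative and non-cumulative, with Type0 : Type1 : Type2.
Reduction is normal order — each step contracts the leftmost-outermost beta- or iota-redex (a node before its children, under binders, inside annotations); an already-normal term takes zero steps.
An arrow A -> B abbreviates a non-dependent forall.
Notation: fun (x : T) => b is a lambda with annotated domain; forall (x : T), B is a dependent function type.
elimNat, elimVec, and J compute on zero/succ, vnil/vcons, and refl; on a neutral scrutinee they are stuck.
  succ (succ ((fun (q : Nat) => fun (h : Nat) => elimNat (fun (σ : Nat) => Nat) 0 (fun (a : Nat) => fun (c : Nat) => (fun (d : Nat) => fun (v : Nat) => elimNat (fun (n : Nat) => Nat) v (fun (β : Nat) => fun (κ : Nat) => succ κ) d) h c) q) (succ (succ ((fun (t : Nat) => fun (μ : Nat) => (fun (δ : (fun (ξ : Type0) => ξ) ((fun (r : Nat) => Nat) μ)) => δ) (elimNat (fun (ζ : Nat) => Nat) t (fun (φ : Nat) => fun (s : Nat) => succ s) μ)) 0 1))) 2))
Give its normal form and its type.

normal form:
  8
inferred type:
  Nat


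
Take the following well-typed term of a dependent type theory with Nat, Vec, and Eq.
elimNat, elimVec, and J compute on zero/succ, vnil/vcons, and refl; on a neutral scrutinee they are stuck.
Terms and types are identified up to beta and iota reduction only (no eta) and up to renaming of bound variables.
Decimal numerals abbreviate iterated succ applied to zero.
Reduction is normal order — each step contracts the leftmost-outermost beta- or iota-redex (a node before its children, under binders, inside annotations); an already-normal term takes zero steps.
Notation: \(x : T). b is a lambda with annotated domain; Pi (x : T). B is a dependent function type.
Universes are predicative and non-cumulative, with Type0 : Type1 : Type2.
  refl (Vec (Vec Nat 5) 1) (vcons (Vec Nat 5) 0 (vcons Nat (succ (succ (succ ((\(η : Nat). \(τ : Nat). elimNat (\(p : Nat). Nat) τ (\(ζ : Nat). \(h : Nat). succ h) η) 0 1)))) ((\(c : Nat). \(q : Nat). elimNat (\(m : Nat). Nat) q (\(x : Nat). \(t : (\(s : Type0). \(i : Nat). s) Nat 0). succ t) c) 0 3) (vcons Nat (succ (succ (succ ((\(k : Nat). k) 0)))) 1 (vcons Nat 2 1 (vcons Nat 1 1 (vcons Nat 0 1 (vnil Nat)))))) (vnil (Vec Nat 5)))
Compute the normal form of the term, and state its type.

resulting normal form:
  refl (Vec (Vec Nat 5) 1) (vcons (Vec Nat 5) 0 (vcons Nat 4 3 (vcons Nat 3 1 (vcons Nat 2 1 (vcons Nat 1 1 (vcons Nat 0 1 (vnil Nat)))))) (vnil (Vec Nat 5)))
type:
  Eq (Vec (Vec Nat 5) 1) (vcons (Vec Nat 5) 0 (vcons Nat 4 3 (vcons Nat 3 1 (vcons Nat 2 1 (vcons Nat 1 1 (vcons Nat 0 1 (vnil Nat)))))) (vnil (Vec Nat 5))) (vcons (Vec Nat 5) 0 (vcons Nat 4 3 (vcons Nat 3 1 (vcons Nat 2 1 (vcons Nat 1 1 (vcons Nat 0 1 (vnil Nat)))))) (vnil (Vec Nat 5)))
observation: 7 normal-order steps separate the term from its normal form.


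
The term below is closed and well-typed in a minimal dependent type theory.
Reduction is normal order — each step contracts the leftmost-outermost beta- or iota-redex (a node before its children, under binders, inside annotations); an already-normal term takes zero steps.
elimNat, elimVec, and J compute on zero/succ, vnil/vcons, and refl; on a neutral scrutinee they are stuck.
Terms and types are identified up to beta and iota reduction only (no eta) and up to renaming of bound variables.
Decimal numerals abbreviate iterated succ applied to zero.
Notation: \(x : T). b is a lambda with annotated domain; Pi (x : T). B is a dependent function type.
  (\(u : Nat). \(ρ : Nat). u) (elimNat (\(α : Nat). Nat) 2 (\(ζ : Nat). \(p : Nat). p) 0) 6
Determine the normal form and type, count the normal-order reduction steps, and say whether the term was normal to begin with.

resulting normal form:
  2
the term's type:
  Nat
normal-order step count: 3
already normal: no
first redex: a beta-redex


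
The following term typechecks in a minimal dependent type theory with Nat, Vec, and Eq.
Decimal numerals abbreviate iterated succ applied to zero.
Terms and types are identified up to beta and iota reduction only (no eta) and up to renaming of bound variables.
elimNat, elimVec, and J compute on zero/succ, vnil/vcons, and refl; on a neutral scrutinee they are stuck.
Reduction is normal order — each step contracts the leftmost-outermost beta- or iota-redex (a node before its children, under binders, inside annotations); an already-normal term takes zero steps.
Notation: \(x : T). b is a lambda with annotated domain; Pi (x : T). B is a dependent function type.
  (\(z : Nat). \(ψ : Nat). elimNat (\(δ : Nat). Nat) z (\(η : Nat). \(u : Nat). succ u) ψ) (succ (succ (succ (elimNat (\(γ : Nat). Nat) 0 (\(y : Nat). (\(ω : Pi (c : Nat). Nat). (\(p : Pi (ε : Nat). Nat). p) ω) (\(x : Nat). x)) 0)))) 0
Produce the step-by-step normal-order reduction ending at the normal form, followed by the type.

normal-order reduction sequence:
  (\(z : Nat). \(ψ : Nat). elimNat (\(δ : Nat). Nat) z (\(η : Nat). \(u : Nat). succ u) ψ) (succ (succ (succ (elimNat (\(γ : Nat). Nat) 0 (\(y : Nat). (\(ω : Pi (c : Nat). Nat). (\(p : Pi (ε : Nat). Nat). p) ω) (\(x : Nat). x)) 0)))) 0
  ~> (\(z : Nat). elimNat (\(ψ : Nat). Nat) (succ (succ (succ (elimNat (\(δ : Nat). Nat) 0 (\(η : Nat). (\(u : Pi (γ : Nat). Nat). (\(y : Pi (ω : Nat). Nat). y) u) (\(c : Nat). c)) 0)))) (\(p : Nat). \(ε : Nat). succ ε) z) 0
  ~> elimNat (\(z : Nat). Nat) (succ (succ (succ (elimNat (\(ψ : Nat). Nat) 0 (\(δ : Nat). (\(η : Pi (u : Nat). Nat). (\(γ : Pi (y : Nat). Nat). γ) η) (\(ω : Nat). ω)) 0)))) (\(c : Nat). \(p : Nat). succ p) 0
  ~> succ (succ (succ (elimNat (\(z : Nat). Nat) 0 (\(ψ : Nat). (\(δ : Pi (η : Nat). Nat). (\(u : Pi (γ : Nat). Nat). u) δ) (\(y : Nat). y)) 0)))
  ~> 3
the term's type:
  Nat


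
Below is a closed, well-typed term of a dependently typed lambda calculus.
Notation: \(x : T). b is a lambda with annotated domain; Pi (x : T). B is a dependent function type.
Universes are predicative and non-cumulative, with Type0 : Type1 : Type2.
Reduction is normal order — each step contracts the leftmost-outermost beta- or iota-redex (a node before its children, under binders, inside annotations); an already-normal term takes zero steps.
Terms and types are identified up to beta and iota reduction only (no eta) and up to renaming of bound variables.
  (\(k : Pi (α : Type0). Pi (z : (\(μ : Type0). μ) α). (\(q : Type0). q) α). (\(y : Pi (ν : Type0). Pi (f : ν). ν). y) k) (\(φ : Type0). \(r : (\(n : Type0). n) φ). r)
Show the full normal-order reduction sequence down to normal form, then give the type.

normal-order reduction:
  (\(k : Pi (α : Type0). Pi (z : (\(μ : Type0). μ) α). (\(q : Type0). q) α). (\(y : Pi (ν : Type0). Pi (f : ν). ν). y) k) (\(φ : Type0). \(r : (\(n : Type0). n) φ). r)
  ~> (\(k : Pi (α : Type0). Pi (z : α). α). k) (\(μ : Type0). \(q : (\(y : Type0). y) μ). q)
  ~> \(k : Type0). \(α : (\(z : Type0). z) k). α
  ~> \(k : Type0). \(α : k). α
inferred type:
  Pi (k : Type0). Pi (α : k). k


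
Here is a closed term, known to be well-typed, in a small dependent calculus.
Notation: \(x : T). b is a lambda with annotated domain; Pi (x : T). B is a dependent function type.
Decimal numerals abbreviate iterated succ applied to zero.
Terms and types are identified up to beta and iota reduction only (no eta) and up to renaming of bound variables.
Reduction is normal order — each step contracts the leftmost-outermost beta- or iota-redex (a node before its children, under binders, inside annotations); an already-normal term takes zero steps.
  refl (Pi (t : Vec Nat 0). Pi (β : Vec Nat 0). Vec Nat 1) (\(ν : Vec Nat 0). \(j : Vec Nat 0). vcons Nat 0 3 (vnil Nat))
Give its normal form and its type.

reduced normal form:
  refl (Pi (t : Vec Nat 0). Pi (β : Vec Nat 0). Vec Nat 1) (\(ν : Vec Nat 0). \(j : Vec Nat 0). vcons Nat 0 3 (vnil Nat))
inferred type:
  Eq (Pi (t : Vec Nat 0). Pi (β : Vec Nat 0). Vec Nat 1) (\(ν : Vec Nat 0). \(j : Vec Nat 0). vcons Nat 0 3 (vnil Nat)) (\(η : Vec Nat 0). \(α : Vec Nat 0). vcons Nat 0 3 (vnil Nat))


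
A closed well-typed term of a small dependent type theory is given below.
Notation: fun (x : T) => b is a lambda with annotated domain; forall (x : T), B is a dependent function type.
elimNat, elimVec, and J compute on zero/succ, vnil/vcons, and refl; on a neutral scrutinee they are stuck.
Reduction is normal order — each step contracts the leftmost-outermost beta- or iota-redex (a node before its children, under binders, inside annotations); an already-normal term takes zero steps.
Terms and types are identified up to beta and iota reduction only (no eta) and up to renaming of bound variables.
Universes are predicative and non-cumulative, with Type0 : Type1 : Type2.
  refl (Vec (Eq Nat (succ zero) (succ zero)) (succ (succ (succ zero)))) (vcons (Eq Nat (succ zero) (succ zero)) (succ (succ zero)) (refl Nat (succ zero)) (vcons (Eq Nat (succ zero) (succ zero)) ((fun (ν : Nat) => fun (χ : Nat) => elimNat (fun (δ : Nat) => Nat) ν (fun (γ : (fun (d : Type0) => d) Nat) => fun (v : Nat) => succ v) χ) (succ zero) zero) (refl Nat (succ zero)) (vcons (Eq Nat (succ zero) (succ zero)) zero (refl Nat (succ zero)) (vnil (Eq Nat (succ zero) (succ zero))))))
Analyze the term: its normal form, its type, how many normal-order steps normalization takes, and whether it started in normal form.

resulting normal form:
  refl (Vec (Eq Nat (succ zero) (succ zero)) (succ (succ (succ zero)))) (vcons (Eq Nat (succ zero) (succ zero)) (succ (succ zero)) (refl Nat (succ zero)) (vcons (Eq Nat (succ zero) (succ zero)) (succ zero) (refl Nat (succ zero)) (vcons (Eq Nat (succ zero) (succ zero)) zero (refl Nat (succ zero)) (vnil (Eq Nat (succ zero) (succ zero))))))
type:
  Eq (Vec (Eq Nat (succ zero) (succ zero)) (succ (succ (succ zero)))) (vcons (Eq Nat (succ zero) (succ zero)) (succ (succ zero)) (refl Nat (succ zero)) (vcons (Eq Nat (succ zero) (succ zero)) (succ zero) (refl Nat (succ zero)) (vcons (Eq Nat (succ zero) (succ zero)) zero (refl Nat (succ zero)) (vnil (Eq Nat (succ zero) (succ zero)))))) (vcons (Eq Nat (succ zero) (succ zero)) (succ (succ zero)) (refl Nat (succ zero)) (vcons (Eq Nat (succ zero) (succ zero)) (succ zero) (refl Nat (succ zero)) (vcons (Eq Nat (succ zero) (succ zero)) zero (refl Nat (succ zero)) (vnil (Eq Nat (succ zero) (succ zero))))))
normal-order step count: 3
started in normal form: no
first redex: a beta-redex


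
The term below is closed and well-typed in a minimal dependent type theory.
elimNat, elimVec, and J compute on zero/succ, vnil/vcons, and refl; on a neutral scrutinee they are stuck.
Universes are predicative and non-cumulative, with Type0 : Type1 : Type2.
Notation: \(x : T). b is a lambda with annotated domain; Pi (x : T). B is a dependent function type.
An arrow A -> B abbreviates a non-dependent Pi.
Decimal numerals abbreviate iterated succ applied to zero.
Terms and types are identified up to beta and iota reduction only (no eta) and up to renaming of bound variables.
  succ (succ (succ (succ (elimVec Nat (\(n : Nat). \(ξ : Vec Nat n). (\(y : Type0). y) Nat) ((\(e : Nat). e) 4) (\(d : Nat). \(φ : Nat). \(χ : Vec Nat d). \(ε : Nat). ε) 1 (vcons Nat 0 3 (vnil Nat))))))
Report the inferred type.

inferred type:
  Nat


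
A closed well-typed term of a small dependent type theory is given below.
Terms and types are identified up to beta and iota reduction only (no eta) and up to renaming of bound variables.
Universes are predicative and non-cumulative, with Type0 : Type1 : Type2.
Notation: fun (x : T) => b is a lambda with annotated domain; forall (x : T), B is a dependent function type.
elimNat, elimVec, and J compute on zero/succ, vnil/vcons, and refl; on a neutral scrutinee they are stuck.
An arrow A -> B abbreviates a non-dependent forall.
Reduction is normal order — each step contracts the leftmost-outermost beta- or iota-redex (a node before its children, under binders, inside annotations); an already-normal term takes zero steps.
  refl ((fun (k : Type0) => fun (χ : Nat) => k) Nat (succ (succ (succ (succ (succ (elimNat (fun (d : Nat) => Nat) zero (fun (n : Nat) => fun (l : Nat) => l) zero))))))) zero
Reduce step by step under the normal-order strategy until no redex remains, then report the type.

reduction (normal order):
  refl ((fun (k : Type0) => fun (χ : Nat) => k) Nat (succ (succ (succ (succ (succ (elimNat (fun (d : Nat) => Nat) zero (fun (n : Nat) => fun (l : Nat) => l) zero))))))) zero
  ~> refl ((fun (k : Nat) => Nat) (succ (succ (succ (succ (succ (elimNat (fun (χ : Nat) => Nat) zero (fun (d : Nat) => fun (n : Nat) => n) zero))))))) zero
  ~> refl Nat zero
inferred type:
  Eq Nat zero zero


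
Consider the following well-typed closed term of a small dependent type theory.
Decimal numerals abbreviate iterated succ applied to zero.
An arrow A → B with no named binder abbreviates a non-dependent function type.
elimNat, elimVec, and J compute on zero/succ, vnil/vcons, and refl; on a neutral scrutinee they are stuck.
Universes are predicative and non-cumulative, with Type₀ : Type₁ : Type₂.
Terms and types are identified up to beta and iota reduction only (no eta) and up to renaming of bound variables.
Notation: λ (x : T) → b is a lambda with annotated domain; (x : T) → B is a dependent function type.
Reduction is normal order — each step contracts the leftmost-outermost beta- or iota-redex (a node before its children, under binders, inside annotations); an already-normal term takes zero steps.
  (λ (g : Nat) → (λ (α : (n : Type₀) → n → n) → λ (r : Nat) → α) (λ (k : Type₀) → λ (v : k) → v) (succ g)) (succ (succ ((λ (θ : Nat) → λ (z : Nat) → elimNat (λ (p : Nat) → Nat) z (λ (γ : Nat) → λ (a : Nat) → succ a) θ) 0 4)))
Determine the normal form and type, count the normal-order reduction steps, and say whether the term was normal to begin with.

normal form:
  λ (g : Type₀) → λ (α : g) → α
inferred type:
  (g : Type₀) → g → g
normal-order step count: 3
already normal: no
first redex: a beta-redex


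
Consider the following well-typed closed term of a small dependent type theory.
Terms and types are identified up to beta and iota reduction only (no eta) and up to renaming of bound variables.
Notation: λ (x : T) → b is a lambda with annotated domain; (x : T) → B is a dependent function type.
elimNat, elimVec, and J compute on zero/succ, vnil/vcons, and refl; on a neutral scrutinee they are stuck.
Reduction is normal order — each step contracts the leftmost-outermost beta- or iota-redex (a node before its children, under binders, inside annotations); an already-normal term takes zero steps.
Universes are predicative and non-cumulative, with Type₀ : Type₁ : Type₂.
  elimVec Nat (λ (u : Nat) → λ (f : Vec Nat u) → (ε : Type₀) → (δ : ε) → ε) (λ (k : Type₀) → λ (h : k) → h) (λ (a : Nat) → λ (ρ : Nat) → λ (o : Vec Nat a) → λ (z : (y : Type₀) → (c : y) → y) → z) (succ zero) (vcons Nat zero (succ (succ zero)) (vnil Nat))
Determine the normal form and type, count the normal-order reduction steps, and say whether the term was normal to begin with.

resulting normal form:
  λ (u : Type₀) → λ (f : u) → f
the term's type:
  (u : Type₀) → (f : u) → u
steps to reach normal form (normal order): 6
started in normal form: no
first contracted redex: an elimVec iota-redex


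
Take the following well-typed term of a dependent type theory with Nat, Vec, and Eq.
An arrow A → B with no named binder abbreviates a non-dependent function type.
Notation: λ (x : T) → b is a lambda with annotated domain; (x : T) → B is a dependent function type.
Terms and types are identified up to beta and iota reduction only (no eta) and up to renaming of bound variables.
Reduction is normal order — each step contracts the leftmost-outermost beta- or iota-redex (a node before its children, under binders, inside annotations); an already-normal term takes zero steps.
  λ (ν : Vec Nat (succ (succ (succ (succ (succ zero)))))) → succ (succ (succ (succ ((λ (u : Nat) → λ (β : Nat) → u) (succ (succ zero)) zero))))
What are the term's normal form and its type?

resulting normal form:
  λ (ν : Vec Nat (succ (succ (succ (succ (succ zero)))))) → succ (succ (succ (succ (succ (succ zero)))))
type:
  Vec Nat (succ (succ (succ (succ (succ zero))))) → Nat
observation: 2 normal-order steps normalize the term, beginning with a beta-redex.


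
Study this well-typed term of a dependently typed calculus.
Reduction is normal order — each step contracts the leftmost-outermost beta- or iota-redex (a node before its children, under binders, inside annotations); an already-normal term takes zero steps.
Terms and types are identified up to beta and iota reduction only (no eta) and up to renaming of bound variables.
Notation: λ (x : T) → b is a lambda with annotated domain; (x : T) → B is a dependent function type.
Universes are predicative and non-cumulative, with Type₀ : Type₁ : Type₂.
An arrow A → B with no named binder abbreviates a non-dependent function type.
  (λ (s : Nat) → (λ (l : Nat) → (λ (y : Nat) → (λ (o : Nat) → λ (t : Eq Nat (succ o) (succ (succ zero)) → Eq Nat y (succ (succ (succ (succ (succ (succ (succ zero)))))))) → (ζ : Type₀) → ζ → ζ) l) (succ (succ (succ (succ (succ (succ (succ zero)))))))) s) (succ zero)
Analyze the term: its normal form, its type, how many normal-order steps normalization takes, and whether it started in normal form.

reduced normal form:
  λ (s : Eq Nat (succ (succ zero)) (succ (succ zero)) → Eq Nat (succ (succ (succ (succ (succ (succ (succ zero))))))) (succ (succ (succ (succ (succ (succ (succ zero)))))))) → (l : Type₀) → l → l
inferred type:
  (Eq Nat (succ (succ zero)) (succ (succ zero)) → Eq Nat (succ (succ (succ (succ (succ (succ (succ zero))))))) (succ (succ (succ (succ (succ (succ (succ zero)))))))) → Type₁
normal-order step count: 4
already normal: no
first contracted redex: a beta-redex


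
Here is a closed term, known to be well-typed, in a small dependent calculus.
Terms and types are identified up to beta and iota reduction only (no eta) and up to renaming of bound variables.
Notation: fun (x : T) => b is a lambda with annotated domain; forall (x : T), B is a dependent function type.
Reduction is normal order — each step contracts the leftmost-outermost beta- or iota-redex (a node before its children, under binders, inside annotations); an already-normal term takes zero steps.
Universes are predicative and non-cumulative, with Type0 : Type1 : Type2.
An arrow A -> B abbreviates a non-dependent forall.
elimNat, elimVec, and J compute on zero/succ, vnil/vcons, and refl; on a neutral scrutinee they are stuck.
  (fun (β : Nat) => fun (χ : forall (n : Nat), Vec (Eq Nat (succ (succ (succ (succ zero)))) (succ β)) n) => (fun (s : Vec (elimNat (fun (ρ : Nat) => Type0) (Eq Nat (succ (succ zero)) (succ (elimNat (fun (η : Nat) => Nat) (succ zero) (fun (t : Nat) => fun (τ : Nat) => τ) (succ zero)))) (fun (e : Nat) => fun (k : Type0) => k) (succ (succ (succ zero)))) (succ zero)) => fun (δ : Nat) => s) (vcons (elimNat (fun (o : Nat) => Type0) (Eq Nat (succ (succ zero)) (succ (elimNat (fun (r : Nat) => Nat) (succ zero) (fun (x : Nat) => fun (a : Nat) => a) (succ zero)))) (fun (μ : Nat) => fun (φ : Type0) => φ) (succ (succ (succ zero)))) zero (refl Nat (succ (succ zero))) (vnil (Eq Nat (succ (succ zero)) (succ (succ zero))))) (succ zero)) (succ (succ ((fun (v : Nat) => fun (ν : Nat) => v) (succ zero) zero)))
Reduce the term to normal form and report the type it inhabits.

reduced normal form:
  fun (β : forall (χ : Nat), Vec (Eq Nat (succ (succ (succ (succ zero)))) (succ (succ (succ (succ zero))))) χ) => vcons (Eq Nat (succ (succ zero)) (succ (succ zero))) zero (refl Nat (succ (succ zero))) (vnil (Eq Nat (succ (succ zero)) (succ (succ zero))))
the term's type:
  (forall (β : Nat), Vec (Eq Nat (succ (succ (succ (succ zero)))) (succ (succ (succ (succ zero))))) β) -> Vec (Eq Nat (succ (succ zero)) (succ (succ zero))) (succ zero)
observation: reduction starts at a beta-redex, and 19 normal-order steps reach the normal form.


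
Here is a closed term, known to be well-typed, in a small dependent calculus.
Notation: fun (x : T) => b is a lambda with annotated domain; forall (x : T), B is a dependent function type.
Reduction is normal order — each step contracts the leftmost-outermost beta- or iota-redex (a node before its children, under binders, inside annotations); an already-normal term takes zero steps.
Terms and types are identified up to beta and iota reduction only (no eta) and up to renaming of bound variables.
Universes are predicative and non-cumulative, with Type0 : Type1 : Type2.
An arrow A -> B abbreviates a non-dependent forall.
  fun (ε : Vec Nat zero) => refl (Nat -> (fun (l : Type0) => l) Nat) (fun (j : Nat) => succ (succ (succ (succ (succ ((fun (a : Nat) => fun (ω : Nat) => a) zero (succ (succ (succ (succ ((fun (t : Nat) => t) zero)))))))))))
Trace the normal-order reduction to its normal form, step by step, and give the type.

reduction (normal order):
  fun (ε : Vec Nat zero) => refl (Nat -> (fun (l : Type0) => l) Nat) (fun (j : Nat) => succ (succ (succ (succ (succ ((fun (a : Nat) => fun (ω : Nat) => a) zero (succ (succ (succ (succ ((fun (t : Nat) => t) zero)))))))))))
  ~> fun (ε : Vec Nat zero) => refl (Nat -> Nat) (fun (l : Nat) => succ (succ (succ (succ (succ ((fun (j : Nat) => fun (a : Nat) => j) zero (succ (succ (succ (succ ((fun (ω : Nat) => ω) zero)))))))))))
  ~> fun (ε : Vec Nat zero) => refl (Nat -> Nat) (fun (l : Nat) => succ (succ (succ (succ (succ ((fun (j : Nat) => zero) (succ (succ (succ (succ ((fun (a : Nat) => a) zero)))))))))))
  ~> fun (ε : Vec Nat zero) => refl (Nat -> Nat) (fun (l : Nat) => succ (succ (succ (succ (succ zero)))))
the term's type:
  Vec Nat zero -> Eq (Nat -> Nat) (fun (ε : Nat) => succ (succ (succ (succ (succ zero))))) (fun (l : Nat) => succ (succ (succ (succ (succ zero)))))


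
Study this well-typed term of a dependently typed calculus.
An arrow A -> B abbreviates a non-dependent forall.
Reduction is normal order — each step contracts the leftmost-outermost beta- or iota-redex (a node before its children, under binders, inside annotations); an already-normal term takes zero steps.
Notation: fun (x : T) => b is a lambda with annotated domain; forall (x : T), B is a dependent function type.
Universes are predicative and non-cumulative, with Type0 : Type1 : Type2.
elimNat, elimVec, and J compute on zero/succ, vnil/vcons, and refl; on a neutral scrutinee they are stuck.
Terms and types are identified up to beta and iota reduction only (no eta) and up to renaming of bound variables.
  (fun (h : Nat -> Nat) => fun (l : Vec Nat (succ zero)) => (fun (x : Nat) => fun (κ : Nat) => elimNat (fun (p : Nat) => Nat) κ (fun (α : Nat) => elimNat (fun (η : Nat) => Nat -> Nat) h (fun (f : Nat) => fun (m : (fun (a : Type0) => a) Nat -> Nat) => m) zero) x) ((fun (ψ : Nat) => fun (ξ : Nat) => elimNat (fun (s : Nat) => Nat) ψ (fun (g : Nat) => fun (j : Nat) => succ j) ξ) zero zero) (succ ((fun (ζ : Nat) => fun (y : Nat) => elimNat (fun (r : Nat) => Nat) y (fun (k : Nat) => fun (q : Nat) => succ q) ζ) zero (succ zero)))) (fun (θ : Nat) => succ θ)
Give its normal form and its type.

normal form:
  fun (h : Vec Nat (succ zero)) => succ (succ zero)
inferred type:
  Vec Nat (succ zero) -> Nat
observation: the term reaches its normal form after 11 normal-order steps.


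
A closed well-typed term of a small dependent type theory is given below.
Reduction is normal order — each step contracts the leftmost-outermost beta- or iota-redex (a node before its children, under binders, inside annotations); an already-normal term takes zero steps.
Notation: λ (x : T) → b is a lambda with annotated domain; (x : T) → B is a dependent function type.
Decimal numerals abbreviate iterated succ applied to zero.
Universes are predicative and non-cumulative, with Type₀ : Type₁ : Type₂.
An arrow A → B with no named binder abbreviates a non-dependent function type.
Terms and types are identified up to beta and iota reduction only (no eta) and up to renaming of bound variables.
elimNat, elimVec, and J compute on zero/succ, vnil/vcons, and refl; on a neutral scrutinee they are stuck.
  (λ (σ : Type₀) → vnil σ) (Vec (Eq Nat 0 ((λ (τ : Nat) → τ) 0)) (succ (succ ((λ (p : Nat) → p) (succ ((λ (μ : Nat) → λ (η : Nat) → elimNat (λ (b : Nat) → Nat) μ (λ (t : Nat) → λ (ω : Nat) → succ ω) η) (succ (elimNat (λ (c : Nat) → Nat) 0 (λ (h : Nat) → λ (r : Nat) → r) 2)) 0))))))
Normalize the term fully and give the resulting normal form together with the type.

resulting normal form:
  vnil (Vec (Eq Nat 0 0) 4)
inferred type:
  Vec (Vec (Eq Nat 0 0) 4) 0


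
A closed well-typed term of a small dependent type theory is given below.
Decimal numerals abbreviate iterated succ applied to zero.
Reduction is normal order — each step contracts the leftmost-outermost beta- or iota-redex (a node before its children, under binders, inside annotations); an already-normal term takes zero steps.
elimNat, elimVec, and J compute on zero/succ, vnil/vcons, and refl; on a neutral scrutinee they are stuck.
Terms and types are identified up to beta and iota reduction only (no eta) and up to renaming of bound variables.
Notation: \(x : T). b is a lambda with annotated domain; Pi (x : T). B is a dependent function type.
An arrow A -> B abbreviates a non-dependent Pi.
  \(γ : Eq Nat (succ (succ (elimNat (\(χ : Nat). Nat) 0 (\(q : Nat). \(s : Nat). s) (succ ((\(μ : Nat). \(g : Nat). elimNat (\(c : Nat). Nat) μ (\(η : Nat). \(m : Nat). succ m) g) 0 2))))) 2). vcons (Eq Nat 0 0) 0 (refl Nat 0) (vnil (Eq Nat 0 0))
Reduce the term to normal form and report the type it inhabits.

resulting normal form:
  \(γ : Eq Nat 2 2). vcons (Eq Nat 0 0) 0 (refl Nat 0) (vnil (Eq Nat 0 0))
the term's type:
  Eq Nat 2 2 -> Vec (Eq Nat 0 0) 1
observation: 19 normal-order steps normalize the term, beginning with an elimNat iota-redex.


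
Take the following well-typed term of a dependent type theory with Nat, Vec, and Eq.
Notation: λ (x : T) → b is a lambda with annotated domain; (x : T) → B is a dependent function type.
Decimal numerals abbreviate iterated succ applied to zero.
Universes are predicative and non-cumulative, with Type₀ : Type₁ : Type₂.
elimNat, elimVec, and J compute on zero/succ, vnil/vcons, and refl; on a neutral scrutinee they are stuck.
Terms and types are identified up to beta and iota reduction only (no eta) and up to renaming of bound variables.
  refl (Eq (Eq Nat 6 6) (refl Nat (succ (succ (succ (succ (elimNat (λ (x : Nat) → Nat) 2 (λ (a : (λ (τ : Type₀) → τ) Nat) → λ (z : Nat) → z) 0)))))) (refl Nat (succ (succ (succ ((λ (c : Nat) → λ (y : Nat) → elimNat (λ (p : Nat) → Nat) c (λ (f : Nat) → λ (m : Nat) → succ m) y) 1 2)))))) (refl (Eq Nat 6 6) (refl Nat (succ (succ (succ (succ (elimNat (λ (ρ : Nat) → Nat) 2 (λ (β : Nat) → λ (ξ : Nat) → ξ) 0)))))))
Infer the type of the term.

inferred type:
  Eq (Eq (Eq Nat 6 6) (refl Nat 6) (refl Nat 6)) (refl (Eq Nat 6 6) (refl Nat 6)) (refl (Eq Nat 6 6) (refl Nat 6))


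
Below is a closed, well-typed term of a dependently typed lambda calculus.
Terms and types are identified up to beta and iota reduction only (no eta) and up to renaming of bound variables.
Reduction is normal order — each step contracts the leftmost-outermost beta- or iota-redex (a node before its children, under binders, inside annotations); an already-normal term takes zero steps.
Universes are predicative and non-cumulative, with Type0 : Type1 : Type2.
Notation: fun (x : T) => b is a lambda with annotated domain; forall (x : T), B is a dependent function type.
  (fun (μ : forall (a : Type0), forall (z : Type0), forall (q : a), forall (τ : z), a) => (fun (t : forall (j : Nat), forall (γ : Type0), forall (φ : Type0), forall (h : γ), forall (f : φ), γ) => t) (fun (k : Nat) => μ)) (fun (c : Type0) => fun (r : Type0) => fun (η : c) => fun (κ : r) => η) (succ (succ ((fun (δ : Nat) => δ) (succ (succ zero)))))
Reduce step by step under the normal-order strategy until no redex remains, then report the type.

reduction (normal order):
  (fun (μ : forall (a : Type0), forall (z : Type0), forall (q : a), forall (τ : z), a) => (fun (t : forall (j : Nat), forall (γ : Type0), forall (φ : Type0), forall (h : γ), forall (f : φ), γ) => t) (fun (k : Nat) => μ)) (fun (c : Type0) => fun (r : Type0) => fun (η : c) => fun (κ : r) => η) (succ (succ ((fun (δ : Nat) => δ) (succ (succ zero)))))
  ~> (fun (μ : forall (a : Nat), forall (z : Type0), forall (q : Type0), forall (τ : z), forall (t : q), z) => μ) (fun (j : Nat) => fun (γ : Type0) => fun (φ : Type0) => fun (h : γ) => fun (f : φ) => h) (succ (succ ((fun (k : Nat) => k) (succ (succ zero)))))
  ~> (fun (μ : Nat) => fun (a : Type0) => fun (z : Type0) => fun (q : a) => fun (τ : z) => q) (succ (succ ((fun (t : Nat) => t) (succ (succ zero)))))
  ~> fun (μ : Type0) => fun (a : Type0) => fun (z : μ) => fun (q : a) => z
the term's type:
  forall (μ : Type0), forall (a : Type0), forall (z : μ), forall (q : a), μ


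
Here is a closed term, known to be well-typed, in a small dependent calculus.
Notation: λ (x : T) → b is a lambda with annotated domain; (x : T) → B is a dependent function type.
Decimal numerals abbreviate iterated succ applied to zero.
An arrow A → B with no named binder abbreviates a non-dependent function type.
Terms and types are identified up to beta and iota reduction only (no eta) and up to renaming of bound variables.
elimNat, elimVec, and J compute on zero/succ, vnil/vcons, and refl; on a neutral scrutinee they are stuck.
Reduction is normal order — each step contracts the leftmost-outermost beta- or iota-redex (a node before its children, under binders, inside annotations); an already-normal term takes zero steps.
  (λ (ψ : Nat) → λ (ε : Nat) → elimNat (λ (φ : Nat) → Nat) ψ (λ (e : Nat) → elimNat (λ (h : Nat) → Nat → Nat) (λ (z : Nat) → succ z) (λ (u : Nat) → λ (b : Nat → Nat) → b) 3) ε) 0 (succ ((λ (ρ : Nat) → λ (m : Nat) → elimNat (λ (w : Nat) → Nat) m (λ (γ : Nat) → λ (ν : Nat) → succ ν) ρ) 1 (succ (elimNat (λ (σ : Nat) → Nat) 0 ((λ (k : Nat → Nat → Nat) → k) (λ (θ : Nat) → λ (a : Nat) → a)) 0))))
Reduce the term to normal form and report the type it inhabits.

resulting normal form:
  3
inferred type:
  Nat
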